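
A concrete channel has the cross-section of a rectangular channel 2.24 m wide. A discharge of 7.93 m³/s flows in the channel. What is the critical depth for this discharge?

For a rectangular channel, critical depth y_c = (q²/g)^(1/3) where q = Q/b = 7.93/2.24 = 3.54 m²/s.
So y_c = (3.54²/9.81)^(1/3) = 1.09 m.

y_c = 1.09 m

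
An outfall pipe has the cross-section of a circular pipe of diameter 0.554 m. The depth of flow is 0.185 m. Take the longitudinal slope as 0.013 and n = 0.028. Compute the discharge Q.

Q = 0.0632 m³/s

For a circular section of diameter D = 0.554 m at depth y = 0.185 m, the central angle is θ = 2 arccos(1 − 2y/D) = 2.464 rad. Then A = (D²/8)(θ − sin θ) = 0.07051 m² and P = Dθ/2 = 0.6827 m.
Hydraulic radius R = A/P = 0.07051/0.6827 = 0.1033 m.
Manning's equation: Q = (1/n) A R^(2/3) S^(1/2) = (1/0.028) × 0.07051 × 0.1033^(2/3) × 0.013^(1/2) = 0.0632 m³/s.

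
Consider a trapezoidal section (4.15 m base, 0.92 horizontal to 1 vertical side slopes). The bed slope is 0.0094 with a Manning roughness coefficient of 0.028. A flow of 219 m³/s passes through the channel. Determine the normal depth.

y_n = 4.45 m

Manning's equation rearranged: A R^(2/3) = nQ / (1·√S) = 0.028 × 219 / (√0.0094) = 63.25.
At y = 5.52 m: A R^(2/3) = 97.79 — over.
At y = 3.52 m: A R^(2/3) = 39.84 — short.
At y = 4.45 m: A R^(2/3) = 63.15 — close enough.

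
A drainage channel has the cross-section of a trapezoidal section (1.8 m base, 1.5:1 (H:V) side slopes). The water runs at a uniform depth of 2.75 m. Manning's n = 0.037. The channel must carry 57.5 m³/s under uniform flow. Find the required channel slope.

S = 0.011

With bottom width b = 1.8 m and side slope z = 1.5: A = (b + zy)y = (1.8 + 1.5×2.75)×2.75 = 16.29 m²; P = b + 2y√(1+z²) = 1.8 + 2×2.75×1.803 = 11.72 m.
Hydraulic radius R = A/P = 16.29/11.72 = 1.391 m.
From Manning's equation, S = [nQ / (1 A R^(2/3))]² = [0.037 × 57.5 / (1 × 16.29 × 1.391^(2/3))]² = 0.011.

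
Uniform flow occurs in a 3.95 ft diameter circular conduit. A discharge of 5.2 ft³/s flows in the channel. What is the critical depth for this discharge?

y_c = 0.662 ft

At critical depth, Q² T / (g A³) = 1, i.e. A³/T = Q²/g = 5.2²/32.2 = 0.8398.
Trying y = 0.757 ft: A³/T = 1.422 — over.
Trying y = 0.53 ft: A³/T = 0.3498 — short.
Trying y = 0.662 ft: A³/T = 0.8399 — matches.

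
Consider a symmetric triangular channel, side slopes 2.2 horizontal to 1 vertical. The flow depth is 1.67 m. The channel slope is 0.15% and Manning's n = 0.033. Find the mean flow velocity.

For a triangular section with side slope z = 2.2: A = zy² = 2.2×1.67² = 6.136 m²; P = 2y√(1+z²) = 2×1.67×2.417 = 8.071 m.
Hydraulic radius R = A/P = 6.136/8.071 = 0.7602 m.
From Manning's equation, V = (1/n) R^(2/3) S^(1/2) = (1/0.033) × 0.7602^(2/3) × 0.0015^(1/2) = 0.978 m/s.

V = 0.978 m/s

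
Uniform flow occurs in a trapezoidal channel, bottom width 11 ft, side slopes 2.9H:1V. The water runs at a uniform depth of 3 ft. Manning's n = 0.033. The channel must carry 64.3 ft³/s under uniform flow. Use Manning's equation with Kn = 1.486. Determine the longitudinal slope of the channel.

With bottom width b = 11 ft and side slope z = 2.9: A = (b + zy)y = (11 + 2.9×3)×3 = 59.1 ft²; P = b + 2y√(1+z²) = 11 + 2×3×3.068 = 29.41 ft.
Hydraulic radius R = A/P = 59.1/29.41 = 2.01 ft.
From Manning's equation, S = [nQ / (1.486 A R^(2/3))]² = [0.033 × 64.3 / (1.486 × 59.1 × 2.01^(2/3))]² = 0.00023.

S = 0.00023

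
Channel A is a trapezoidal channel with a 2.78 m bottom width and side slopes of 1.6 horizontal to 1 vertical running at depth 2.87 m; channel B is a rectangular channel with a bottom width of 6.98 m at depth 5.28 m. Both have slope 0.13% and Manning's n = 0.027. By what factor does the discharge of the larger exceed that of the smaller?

Channel A: With bottom width b = 2.78 m and side slope z = 1.6: A = (b + zy)y = (2.78 + 1.6×2.87)×2.87 = 21.16 m²; P = b + 2y√(1+z²) = 2.78 + 2×2.87×1.887 = 13.61 m. Hydraulic radius R = A/P = 21.16/13.61 = 1.555 m. Q_A = (1/0.027)·21.16·1.555^(2/3)·√0.0013 = 37.91 m³/s.
Channel B: Flow area A = b·y = 6.98 × 5.28 = 36.85 m². Wetted perimeter P = b + 2y = 6.98 + 2×5.28 = 17.54 m. Hydraulic radius R = A/P = 36.85/17.54 = 2.101 m. Q_B = (1/0.027)·36.85·2.101^(2/3)·√0.0013 = 80.74 m³/s.
The larger discharge is 80.74 m³/s and the smaller is 37.91 m³/s; the ratio is 2.13.

2.13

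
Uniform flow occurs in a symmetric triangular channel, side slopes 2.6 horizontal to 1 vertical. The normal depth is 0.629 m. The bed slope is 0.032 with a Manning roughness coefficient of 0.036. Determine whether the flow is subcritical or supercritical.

supercritical

For a triangular section with side slope z = 2.6: A = zy² = 2.6×0.629² = 1.029 m²; P = 2y√(1+z²) = 2×0.629×2.786 = 3.504 m.
Hydraulic radius R = A/P = 1.029/3.504 = 0.2935 m.
V = (1/n) R^(2/3) √S = (1/0.036) × 0.2935^(2/3) × √0.032 = 2.195 m/s. Hydraulic depth D_h = A/T = 1.029/3.271 = 0.3145 m.
Froude number Fr = V/√(g·D_h) = 2.195/√(9.81×0.3145) = 1.25, which is greater than 1, so the flow is supercritical.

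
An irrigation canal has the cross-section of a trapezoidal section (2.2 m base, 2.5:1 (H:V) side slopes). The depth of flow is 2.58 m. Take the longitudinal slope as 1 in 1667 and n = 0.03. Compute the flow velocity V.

With bottom width b = 2.2 m and side slope z = 2.5: A = (b + zy)y = (2.2 + 2.5×2.58)×2.58 = 22.32 m²; P = b + 2y√(1+z²) = 2.2 + 2×2.58×2.693 = 16.09 m.
Hydraulic radius R = A/P = 22.32/16.09 = 1.387 m.
From Manning's equation, V = (1/n) R^(2/3) S^(1/2) = (1/0.03) × 1.387^(2/3) × 0.0005999^(1/2) = 1.02 m/s.

V = 1.02 m/s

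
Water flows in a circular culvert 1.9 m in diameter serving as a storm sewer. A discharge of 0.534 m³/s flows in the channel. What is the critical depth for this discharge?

y_c = 0.343 m

At critical depth, Q² T / (g A³) = 1, i.e. A³/T = Q²/g = 0.534²/9.81 = 0.02907.
Try y = 0.276 m: A³/T = 0.01232 — low.
Try y = 0.415 m: A³/T = 0.0611 — high.
Try y = 0.343 m: A³/T = 0.02896 — ≈ 0.02907.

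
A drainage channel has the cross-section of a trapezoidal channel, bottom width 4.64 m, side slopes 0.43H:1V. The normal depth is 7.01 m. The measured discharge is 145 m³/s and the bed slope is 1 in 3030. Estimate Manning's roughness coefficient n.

n = 0.013

With bottom width b = 4.64 m and side slope z = 0.43: A = (b + zy)y = (4.64 + 0.43×7.01)×7.01 = 53.66 m²; P = b + 2y√(1+z²) = 4.64 + 2×7.01×1.089 = 19.9 m.
Hydraulic radius R = A/P = 53.66/19.9 = 2.696 m.
Rearranging Manning's equation: n = (1/Q) A R^(2/3) S^(1/2) = (1/145) × 53.66 × 2.696^(2/3) × √0.00033 = 0.013.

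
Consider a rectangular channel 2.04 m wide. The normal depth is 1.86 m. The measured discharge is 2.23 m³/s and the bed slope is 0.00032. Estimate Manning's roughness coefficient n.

Flow area A = b·y = 2.04 × 1.86 = 3.794 m². Wetted perimeter P = b + 2y = 2.04 + 2×1.86 = 5.76 m.
Hydraulic radius R = A/P = 3.794/5.76 = 0.6588 m.
Rearranging Manning's equation: n = (1/Q) A R^(2/3) S^(1/2) = (1/2.23) × 3.794 × 0.6588^(2/3) × √0.00032 = 0.023.

n = 0.023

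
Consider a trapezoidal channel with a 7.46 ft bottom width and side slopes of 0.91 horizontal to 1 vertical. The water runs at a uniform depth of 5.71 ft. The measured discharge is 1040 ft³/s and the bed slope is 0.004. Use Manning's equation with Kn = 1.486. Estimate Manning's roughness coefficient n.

n = 0.0141

With bottom width b = 7.46 ft and side slope z = 0.91: A = (b + zy)y = (7.46 + 0.91×5.71)×5.71 = 72.27 ft²; P = b + 2y√(1+z²) = 7.46 + 2×5.71×1.352 = 22.9 ft.
Hydraulic radius R = A/P = 72.27/22.9 = 3.156 ft.
Rearranging Manning's equation: n = (1.486/Q) A R^(2/3) S^(1/2) = (1.486/1040) × 72.27 × 3.156^(2/3) × √0.004 = 0.0141.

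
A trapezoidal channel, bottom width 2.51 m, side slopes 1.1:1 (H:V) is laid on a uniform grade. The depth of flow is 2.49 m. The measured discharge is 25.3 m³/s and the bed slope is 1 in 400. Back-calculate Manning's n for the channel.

n = 0.0311

With bottom width b = 2.51 m and side slope z = 1.1: A = (b + zy)y = (2.51 + 1.1×2.49)×2.49 = 13.07 m²; P = b + 2y√(1+z²) = 2.51 + 2×2.49×1.487 = 9.913 m.
Hydraulic radius R = A/P = 13.07/9.913 = 1.318 m.
Rearranging Manning's equation: n = (1/Q) A R^(2/3) S^(1/2) = (1/25.3) × 13.07 × 1.318^(2/3) × √0.0025 = 0.0311.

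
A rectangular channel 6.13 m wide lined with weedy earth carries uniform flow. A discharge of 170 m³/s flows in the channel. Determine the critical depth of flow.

y_c = 4.28 m

For a rectangular channel, critical depth y_c = (q²/g)^(1/3) where q = Q/b = 170/6.13 = 27.73 m²/s.
So y_c = (27.73²/9.81)^(1/3) = 4.28 m.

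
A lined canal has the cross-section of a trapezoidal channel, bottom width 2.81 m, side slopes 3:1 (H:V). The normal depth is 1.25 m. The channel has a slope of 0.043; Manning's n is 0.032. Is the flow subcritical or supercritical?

With bottom width b = 2.81 m and side slope z = 3: A = (b + zy)y = (2.81 + 3×1.25)×1.25 = 8.2 m²; P = b + 2y√(1+z²) = 2.81 + 2×1.25×3.162 = 10.72 m.
Hydraulic radius R = A/P = 8.2/10.72 = 0.7652 m.
V = (1/n) R^(2/3) √S = (1/0.032) × 0.7652^(2/3) × √0.043 = 5.421 m/s. Hydraulic depth D_h = A/T = 8.2/10.31 = 0.7953 m.
Froude number Fr = V/√(g·D_h) = 5.421/√(9.81×0.7953) = 1.94, which is greater than 1, so the flow is supercritical.

supercritical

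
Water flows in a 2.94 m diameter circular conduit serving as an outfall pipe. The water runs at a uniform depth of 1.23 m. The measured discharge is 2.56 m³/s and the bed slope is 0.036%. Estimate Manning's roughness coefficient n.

For a circular section of diameter D = 2.94 m at depth y = 1.23 m, the central angle is θ = 2 arccos(1 − 2y/D) = 2.814 rad. Then A = (D²/8)(θ − sin θ) = 2.692 m² and P = Dθ/2 = 4.136 m.
Hydraulic radius R = A/P = 2.692/4.136 = 0.6508 m.
Rearranging Manning's equation: n = (1/Q) A R^(2/3) S^(1/2) = (1/2.56) × 2.692 × 0.6508^(2/3) × √0.00036 = 0.015.

n = 0.015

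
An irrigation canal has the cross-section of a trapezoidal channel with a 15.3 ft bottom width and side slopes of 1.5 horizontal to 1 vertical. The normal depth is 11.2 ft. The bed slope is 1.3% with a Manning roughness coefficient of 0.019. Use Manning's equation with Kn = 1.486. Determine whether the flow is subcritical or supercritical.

With bottom width b = 15.3 ft and side slope z = 1.5: A = (b + zy)y = (15.3 + 1.5×11.2)×11.2 = 359.5 ft²; P = b + 2y√(1+z²) = 15.3 + 2×11.2×1.803 = 55.68 ft.
Hydraulic radius R = A/P = 359.5/55.68 = 6.457 ft.
V = (1.486/n) R^(2/3) √S = (1.486/0.019) × 6.457^(2/3) × √0.013 = 30.92 ft/s. Hydraulic depth D_h = A/T = 359.5/48.9 = 7.352 ft.
Froude number Fr = V/√(g·D_h) = 30.92/√(32.2×7.352) = 2.01, which is greater than 1, so the flow is supercritical.

supercritical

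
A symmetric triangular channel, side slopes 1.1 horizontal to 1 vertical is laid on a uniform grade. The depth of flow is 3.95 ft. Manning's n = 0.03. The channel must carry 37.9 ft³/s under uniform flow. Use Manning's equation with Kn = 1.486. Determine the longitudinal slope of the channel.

For a triangular section with side slope z = 1.1: A = zy² = 1.1×3.95² = 17.16 ft²; P = 2y√(1+z²) = 2×3.95×1.487 = 11.74 ft.
Hydraulic radius R = A/P = 17.16/11.74 = 1.461 ft.
From Manning's equation, S = [nQ / (1.486 A R^(2/3))]² = [0.03 × 37.9 / (1.486 × 17.16 × 1.461^(2/3))]² = 0.0012.

S = 0.0012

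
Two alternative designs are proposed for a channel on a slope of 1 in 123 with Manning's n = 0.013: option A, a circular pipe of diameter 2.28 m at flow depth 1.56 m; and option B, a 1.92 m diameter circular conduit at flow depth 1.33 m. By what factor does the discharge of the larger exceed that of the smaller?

1.56

Channel A: For a circular section of diameter D = 2.28 m at depth y = 1.56 m, the central angle is θ = 2 arccos(1 − 2y/D) = 3.896 rad. Then A = (D²/8)(θ − sin θ) = 2.977 m² and P = Dθ/2 = 4.442 m. Hydraulic radius R = A/P = 2.977/4.442 = 0.6702 m. Q_A = (1/0.013)·2.977·0.6702^(2/3)·√0.00813 = 15.81 m³/s.
Channel B: For a circular section of diameter D = 1.92 m at depth y = 1.33 m, the central angle is θ = 2 arccos(1 − 2y/D) = 3.933 rad. Then A = (D²/8)(θ − sin θ) = 2.14 m² and P = Dθ/2 = 3.776 m. Hydraulic radius R = A/P = 2.14/3.776 = 0.5668 m. Q_B = (1/0.013)·2.14·0.5668^(2/3)·√0.00813 = 10.17 m³/s.
The larger discharge is 15.81 m³/s and the smaller is 10.17 m³/s; the ratio is 1.56.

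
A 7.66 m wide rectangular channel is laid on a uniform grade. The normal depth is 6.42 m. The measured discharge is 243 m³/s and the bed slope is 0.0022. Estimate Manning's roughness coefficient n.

n = 0.017

Flow area A = b·y = 7.66 × 6.42 = 49.18 m². Wetted perimeter P = b + 2y = 7.66 + 2×6.42 = 20.5 m.
Hydraulic radius R = A/P = 49.18/20.5 = 2.399 m.
Rearranging Manning's equation: n = (1/Q) A R^(2/3) S^(1/2) = (1/243) × 49.18 × 2.399^(2/3) × √0.0022 = 0.017.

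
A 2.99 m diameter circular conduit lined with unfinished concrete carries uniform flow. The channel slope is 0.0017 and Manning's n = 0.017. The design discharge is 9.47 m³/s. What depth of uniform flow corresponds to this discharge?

Manning's equation rearranged: A R^(2/3) = nQ / (1·√S) = 0.017 × 9.47 / (√0.0017) = 3.905.
At y = 1.31 m: A R^(2/3) = 2.297 — too small.
At y = 2.01 m: A R^(2/3) = 4.586 — too large.
At y = 1.8 m: A R^(2/3) = 3.905 — ≈ 3.905.

y_n = 1.8 m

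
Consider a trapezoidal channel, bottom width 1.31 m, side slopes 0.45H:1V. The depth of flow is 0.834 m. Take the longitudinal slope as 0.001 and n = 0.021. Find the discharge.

With bottom width b = 1.31 m and side slope z = 0.45: A = (b + zy)y = (1.31 + 0.45×0.834)×0.834 = 1.406 m²; P = b + 2y√(1+z²) = 1.31 + 2×0.834×1.097 = 3.139 m.
Hydraulic radius R = A/P = 1.406/3.139 = 0.4478 m.
Manning's equation: Q = (1/n) A R^(2/3) S^(1/2) = (1/0.021) × 1.406 × 0.4478^(2/3) × 0.001^(1/2) = 1.24 m³/s.

Q = 1.24 m³/s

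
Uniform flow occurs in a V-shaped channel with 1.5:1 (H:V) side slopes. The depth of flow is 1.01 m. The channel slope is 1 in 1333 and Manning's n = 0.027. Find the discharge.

Q = 0.871 m³/s

For a triangular section with side slope z = 1.5: A = zy² = 1.5×1.01² = 1.53 m²; P = 2y√(1+z²) = 2×1.01×1.803 = 3.642 m.
Hydraulic radius R = A/P = 1.53/3.642 = 0.4202 m.
Manning's equation: Q = (1/n) A R^(2/3) S^(1/2) = (1/0.027) × 1.53 × 0.4202^(2/3) × 0.0007502^(1/2) = 0.871 m³/s.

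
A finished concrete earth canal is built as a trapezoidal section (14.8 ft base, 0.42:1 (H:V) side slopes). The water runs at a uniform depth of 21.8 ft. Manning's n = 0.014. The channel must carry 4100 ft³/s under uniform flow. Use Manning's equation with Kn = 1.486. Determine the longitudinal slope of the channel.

S = 0.00032

With bottom width b = 14.8 ft and side slope z = 0.42: A = (b + zy)y = (14.8 + 0.42×21.8)×21.8 = 522.2 ft²; P = b + 2y√(1+z²) = 14.8 + 2×21.8×1.085 = 62.09 ft.
Hydraulic radius R = A/P = 522.2/62.09 = 8.411 ft.
From Manning's equation, S = [nQ / (1.486 A R^(2/3))]² = [0.014 × 4100 / (1.486 × 522.2 × 8.411^(2/3))]² = 0.00032.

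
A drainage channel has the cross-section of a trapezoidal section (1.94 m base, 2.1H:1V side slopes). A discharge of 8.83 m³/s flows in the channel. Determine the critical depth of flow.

At critical depth, Q² T / (g A³) = 1, i.e. A³/T = Q²/g = 8.83²/9.81 = 7.948.
At y = 1.17 m: A³/T = 19.86 — too large.
At y = 0.731 m: A³/T = 3.272 — too small.
At y = 0.925 m: A³/T = 7.952 — close enough.

y_c = 0.925 m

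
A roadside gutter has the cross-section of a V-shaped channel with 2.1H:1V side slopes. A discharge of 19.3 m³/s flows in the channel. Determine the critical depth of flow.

y_c = 1.77 m

At critical depth, Q² T / (g A³) = 1, i.e. A³/T = Q²/g = 19.3²/9.81 = 37.97.
At y = 2.15 m: A³/T = 101.3 — too large.
At y = 1.77 m: A³/T = 38.31 — close enough.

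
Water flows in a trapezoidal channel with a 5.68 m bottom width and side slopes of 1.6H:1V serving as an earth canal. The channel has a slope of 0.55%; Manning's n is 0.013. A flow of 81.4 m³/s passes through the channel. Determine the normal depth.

Manning's equation rearranged: A R^(2/3) = nQ / (1·√S) = 0.013 × 81.4 / (√0.0055) = 14.27.
Trying y = 1.23 m: A R^(2/3) = 8.843 — low.
Trying y = 1.83 m: A R^(2/3) = 18.3 — high.
Trying y = 1.6 m: A R^(2/3) = 14.26 — close enough.

y_n = 1.6 m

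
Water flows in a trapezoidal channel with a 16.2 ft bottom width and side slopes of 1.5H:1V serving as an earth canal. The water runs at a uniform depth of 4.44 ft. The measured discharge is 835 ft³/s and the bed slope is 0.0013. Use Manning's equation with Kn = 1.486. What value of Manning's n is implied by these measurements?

With bottom width b = 16.2 ft and side slope z = 1.5: A = (b + zy)y = (16.2 + 1.5×4.44)×4.44 = 101.5 ft²; P = b + 2y√(1+z²) = 16.2 + 2×4.44×1.803 = 32.21 ft.
Hydraulic radius R = A/P = 101.5/32.21 = 3.151 ft.
Rearranging Manning's equation: n = (1.486/Q) A R^(2/3) S^(1/2) = (1.486/835) × 101.5 × 3.151^(2/3) × √0.0013 = 0.014.

n = 0.014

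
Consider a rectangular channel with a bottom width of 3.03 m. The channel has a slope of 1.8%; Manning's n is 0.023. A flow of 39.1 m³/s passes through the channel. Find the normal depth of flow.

Manning's equation rearranged: A R^(2/3) = nQ / (1·√S) = 0.023 × 39.1 / (√0.018) = 6.703.
At y = 2.77 m: A R^(2/3) = 8.277 — over.
At y = 1.78 m: A R^(2/3) = 4.719 — short.
At y = 2.34 m: A R^(2/3) = 6.705 — close enough.

y_n = 2.34 m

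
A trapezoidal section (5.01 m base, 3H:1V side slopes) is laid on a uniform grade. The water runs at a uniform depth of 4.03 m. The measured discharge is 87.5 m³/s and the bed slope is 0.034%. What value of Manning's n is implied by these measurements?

With bottom width b = 5.01 m and side slope z = 3: A = (b + zy)y = (5.01 + 3×4.03)×4.03 = 68.91 m²; P = b + 2y√(1+z²) = 5.01 + 2×4.03×3.162 = 30.5 m.
Hydraulic radius R = A/P = 68.91/30.5 = 2.26 m.
Rearranging Manning's equation: n = (1/Q) A R^(2/3) S^(1/2) = (1/87.5) × 68.91 × 2.26^(2/3) × √0.00034 = 0.025.

n = 0.025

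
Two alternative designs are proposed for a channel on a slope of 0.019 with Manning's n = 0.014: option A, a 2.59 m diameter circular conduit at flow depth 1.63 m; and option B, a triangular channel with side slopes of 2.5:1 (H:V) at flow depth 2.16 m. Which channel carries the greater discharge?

Channel A: For a circular section of diameter D = 2.59 m at depth y = 1.63 m, the central angle is θ = 2 arccos(1 − 2y/D) = 3.665 rad. Then A = (D²/8)(θ − sin θ) = 3.492 m² and P = Dθ/2 = 4.746 m. Hydraulic radius R = A/P = 3.492/4.746 = 0.7358 m. Q_A = (1/0.014)·3.492·0.7358^(2/3)·√0.019 = 28.02 m³/s.
Channel B: For a triangular section with side slope z = 2.5: A = zy² = 2.5×2.16² = 11.66 m²; P = 2y√(1+z²) = 2×2.16×2.693 = 11.63 m. Hydraulic radius R = A/P = 11.66/11.63 = 1.003 m. Q_B = (1/0.014)·11.66·1.003^(2/3)·√0.019 = 115.1 m³/s.
Q_A = 28.02 m³/s vs Q_B = 115.1 m³/s, so channel B carries more.

channel B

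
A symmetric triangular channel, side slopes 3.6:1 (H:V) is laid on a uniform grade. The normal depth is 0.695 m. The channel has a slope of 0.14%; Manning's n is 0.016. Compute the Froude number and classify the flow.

For a triangular section with side slope z = 3.6: A = zy² = 3.6×0.695² = 1.739 m²; P = 2y√(1+z²) = 2×0.695×3.736 = 5.193 m.
Hydraulic radius R = A/P = 1.739/5.193 = 0.3348 m.
V = (1/n) R^(2/3) √S = (1/0.016) × 0.3348^(2/3) × √0.0014 = 1.128 m/s. Hydraulic depth D_h = A/T = 1.739/5.004 = 0.3475 m.
Froude number Fr = V/√(g·D_h) = 1.128/√(9.81×0.3475) = 0.611, which is less than 1, so the flow is subcritical.

subcritical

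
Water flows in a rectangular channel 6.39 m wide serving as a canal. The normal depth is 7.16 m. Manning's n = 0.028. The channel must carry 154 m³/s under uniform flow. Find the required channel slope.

S = 0.00309

Flow area A = b·y = 6.39 × 7.16 = 45.75 m². Wetted perimeter P = b + 2y = 6.39 + 2×7.16 = 20.71 m.
Hydraulic radius R = A/P = 45.75/20.71 = 2.209 m.
From Manning's equation, S = [nQ / (1 A R^(2/3))]² = [0.028 × 154 / (1 × 45.75 × 2.209^(2/3))]² = 0.00309.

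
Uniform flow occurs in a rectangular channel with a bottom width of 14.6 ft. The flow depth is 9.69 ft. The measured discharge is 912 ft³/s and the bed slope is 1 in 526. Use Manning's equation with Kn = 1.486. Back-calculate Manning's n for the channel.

n = 0.026

Flow area A = b·y = 14.6 × 9.69 = 141.5 ft². Wetted perimeter P = b + 2y = 14.6 + 2×9.69 = 33.98 ft.
Hydraulic radius R = A/P = 141.5/33.98 = 4.163 ft.
Rearranging Manning's equation: n = (1.486/Q) A R^(2/3) S^(1/2) = (1.486/912) × 141.5 × 4.163^(2/3) × √0.001901 = 0.026.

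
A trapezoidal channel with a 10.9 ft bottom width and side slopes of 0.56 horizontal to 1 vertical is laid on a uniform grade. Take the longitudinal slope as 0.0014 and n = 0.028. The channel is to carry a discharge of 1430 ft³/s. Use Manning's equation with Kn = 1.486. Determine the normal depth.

y_n = 12.6 ft

Manning's equation rearranged: A R^(2/3) = nQ / (1.486·√S) = 0.028 × 1430 / (1.486 × √0.0014) = 720.1.
Try y = 15.5 ft: A R^(2/3) = 1061 — too large.
Try y = 8.95 ft: A R^(2/3) = 390.1 — too small.
Try y = 12.6 ft: A R^(2/3) = 720.8 — ≈ 720.1.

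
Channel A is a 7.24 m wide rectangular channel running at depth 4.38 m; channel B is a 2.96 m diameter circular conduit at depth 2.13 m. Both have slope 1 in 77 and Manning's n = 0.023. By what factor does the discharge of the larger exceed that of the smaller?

Channel A: Flow area A = b·y = 7.24 × 4.38 = 31.71 m². Wetted perimeter P = b + 2y = 7.24 + 2×4.38 = 16 m. Hydraulic radius R = A/P = 31.71/16 = 1.982 m. Q_A = (1/0.023)·31.71·1.982^(2/3)·√0.01299 = 247.9 m³/s.
Channel B: For a circular section of diameter D = 2.96 m at depth y = 2.13 m, the central angle is θ = 2 arccos(1 − 2y/D) = 4.051 rad. Then A = (D²/8)(θ − sin θ) = 5.301 m² and P = Dθ/2 = 5.995 m. Hydraulic radius R = A/P = 5.301/5.995 = 0.8842 m. Q_B = (1/0.023)·5.301·0.8842^(2/3)·√0.01299 = 24.2 m³/s.
The larger discharge is 247.9 m³/s and the smaller is 24.2 m³/s; the ratio is 10.2.

10.2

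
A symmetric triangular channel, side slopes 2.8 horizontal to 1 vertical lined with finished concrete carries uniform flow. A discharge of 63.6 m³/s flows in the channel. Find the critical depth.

y_c = 2.54 m

At critical depth, Q² T / (g A³) = 1, i.e. A³/T = Q²/g = 63.6²/9.81 = 412.3.
Try y = 2.1 m: A³/T = 160.1 — low.
Try y = 2.88 m: A³/T = 776.7 — high.
Try y = 2.54 m: A³/T = 414.4 — matches.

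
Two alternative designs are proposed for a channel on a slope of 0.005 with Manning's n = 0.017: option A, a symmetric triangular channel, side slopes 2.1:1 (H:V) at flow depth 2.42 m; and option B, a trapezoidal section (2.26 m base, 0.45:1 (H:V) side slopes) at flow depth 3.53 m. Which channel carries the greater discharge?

Channel A: For a triangular section with side slope z = 2.1: A = zy² = 2.1×2.42² = 12.3 m²; P = 2y√(1+z²) = 2×2.42×2.326 = 11.26 m. Hydraulic radius R = A/P = 12.3/11.26 = 1.092 m. Q_A = (1/0.017)·12.3·1.092^(2/3)·√0.005 = 54.26 m³/s.
Channel B: With bottom width b = 2.26 m and side slope z = 0.45: A = (b + zy)y = (2.26 + 0.45×3.53)×3.53 = 13.59 m²; P = b + 2y√(1+z²) = 2.26 + 2×3.53×1.097 = 10 m. Hydraulic radius R = A/P = 13.59/10 = 1.358 m. Q_B = (1/0.017)·13.59·1.358^(2/3)·√0.005 = 69.3 m³/s.
Q_A = 54.26 m³/s vs Q_B = 69.3 m³/s, so channel B carries more.

channel B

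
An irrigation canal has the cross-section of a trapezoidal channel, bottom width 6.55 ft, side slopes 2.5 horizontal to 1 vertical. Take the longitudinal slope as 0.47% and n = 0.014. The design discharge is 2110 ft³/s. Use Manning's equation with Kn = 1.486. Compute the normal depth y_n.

y_n = 6.02 ft

Manning's equation rearranged: A R^(2/3) = nQ / (1.486·√S) = 0.014 × 2110 / (1.486 × √0.0047) = 290.
Try y = 7.22 ft: A R^(2/3) = 440.8 — over.
Try y = 4.15 ft: A R^(2/3) = 127 — short.
Try y = 6.02 ft: A R^(2/3) = 290.4 — ≈ 290.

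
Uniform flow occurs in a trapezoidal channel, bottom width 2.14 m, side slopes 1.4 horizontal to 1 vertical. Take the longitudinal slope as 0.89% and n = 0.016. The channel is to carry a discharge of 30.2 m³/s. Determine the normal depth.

Manning's equation rearranged: A R^(2/3) = nQ / (1·√S) = 0.016 × 30.2 / (√0.0089) = 5.122.
Try y = 1.08 m: A R^(2/3) = 3.03 — short.
Try y = 1.41 m: A R^(2/3) = 5.122 — close enough.

y_n = 1.41 m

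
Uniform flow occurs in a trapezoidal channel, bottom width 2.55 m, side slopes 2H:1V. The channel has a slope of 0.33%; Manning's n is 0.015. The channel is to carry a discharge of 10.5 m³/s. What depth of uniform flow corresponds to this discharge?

y_n = 0.895 m

Manning's equation rearranged: A R^(2/3) = nQ / (1·√S) = 0.015 × 10.5 / (√0.0033) = 2.742.
Trying y = 0.72 m: A R^(2/3) = 1.805 — too small.
Trying y = 1.11 m: A R^(2/3) = 4.193 — too large.
Trying y = 0.895 m: A R^(2/3) = 2.741 — close enough.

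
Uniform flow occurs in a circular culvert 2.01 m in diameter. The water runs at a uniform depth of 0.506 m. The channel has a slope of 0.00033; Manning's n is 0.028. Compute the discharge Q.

For a circular section of diameter D = 2.01 m at depth y = 0.506 m, the central angle is θ = 2 arccos(1 − 2y/D) = 2.102 rad. Then A = (D²/8)(θ − sin θ) = 0.6264 m² and P = Dθ/2 = 2.113 m.
Hydraulic radius R = A/P = 0.6264/2.113 = 0.2965 m.
Manning's equation: Q = (1/n) A R^(2/3) S^(1/2) = (1/0.028) × 0.6264 × 0.2965^(2/3) × 0.00033^(1/2) = 0.181 m³/s.

Q = 0.181 m³/s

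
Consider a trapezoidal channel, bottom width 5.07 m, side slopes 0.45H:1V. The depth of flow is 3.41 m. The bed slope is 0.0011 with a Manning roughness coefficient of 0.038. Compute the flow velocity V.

V = 1.29 m/s

With bottom width b = 5.07 m and side slope z = 0.45: A = (b + zy)y = (5.07 + 0.45×3.41)×3.41 = 22.52 m²; P = b + 2y√(1+z²) = 5.07 + 2×3.41×1.097 = 12.55 m.
Hydraulic radius R = A/P = 22.52/12.55 = 1.795 m.
From Manning's equation, V = (1/n) R^(2/3) S^(1/2) = (1/0.038) × 1.795^(2/3) × 0.0011^(1/2) = 1.29 m/s.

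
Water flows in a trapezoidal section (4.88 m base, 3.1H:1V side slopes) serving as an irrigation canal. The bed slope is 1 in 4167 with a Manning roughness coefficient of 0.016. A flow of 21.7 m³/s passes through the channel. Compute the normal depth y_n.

Manning's equation rearranged: A R^(2/3) = nQ / (1·√S) = 0.016 × 21.7 / (√0.00024) = 22.41.
Trying y = 1.66 m: A R^(2/3) = 17.31 — too small.
Trying y = 1.88 m: A R^(2/3) = 22.42 — close enough.

y_n = 1.88 m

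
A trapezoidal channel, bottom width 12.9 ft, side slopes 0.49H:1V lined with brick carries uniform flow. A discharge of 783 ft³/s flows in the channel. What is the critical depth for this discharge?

y_c = 4.57 ft

At critical depth, Q² T / (g A³) = 1, i.e. A³/T = Q²/g = 783²/32.2 = 19040.
At y = 3.81 ft: A³/T = 10710 — too small.
At y = 5.25 ft: A³/T = 29700 — too large.
At y = 4.57 ft: A³/T = 19060 — ≈ 19040.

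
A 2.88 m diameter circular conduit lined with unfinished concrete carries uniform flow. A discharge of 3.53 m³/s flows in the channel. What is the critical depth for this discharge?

y_c = 0.804 m

At critical depth, Q² T / (g A³) = 1, i.e. A³/T = Q²/g = 3.53²/9.81 = 1.27.
Try y = 0.889 m: A³/T = 1.879 — too large.
Try y = 0.561 m: A³/T = 0.3123 — too small.
Try y = 0.804 m: A³/T = 1.272 — close enough.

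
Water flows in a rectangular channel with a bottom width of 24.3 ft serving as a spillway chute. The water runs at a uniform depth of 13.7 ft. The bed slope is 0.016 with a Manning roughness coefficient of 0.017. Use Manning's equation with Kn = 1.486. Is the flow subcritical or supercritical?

Flow area A = b·y = 24.3 × 13.7 = 332.9 ft². Wetted perimeter P = b + 2y = 24.3 + 2×13.7 = 51.7 ft.
Hydraulic radius R = A/P = 332.9/51.7 = 6.439 ft.
V = (1.486/n) R^(2/3) √S = (1.486/0.017) × 6.439^(2/3) × √0.016 = 38.27 ft/s. Hydraulic depth D_h = A/T = 332.9/24.3 = 13.7 ft.
Froude number Fr = V/√(g·D_h) = 38.27/√(32.2×13.7) = 1.82, which is greater than 1, so the flow is supercritical.

supercritical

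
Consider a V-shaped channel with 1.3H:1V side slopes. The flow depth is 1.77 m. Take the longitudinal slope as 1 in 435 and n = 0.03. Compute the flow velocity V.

V = 1.26 m/s

For a triangular section with side slope z = 1.3: A = zy² = 1.3×1.77² = 4.073 m²; P = 2y√(1+z²) = 2×1.77×1.64 = 5.806 m.
Hydraulic radius R = A/P = 4.073/5.806 = 0.7015 m.
From Manning's equation, V = (1/n) R^(2/3) S^(1/2) = (1/0.03) × 0.7015^(2/3) × 0.002299^(1/2) = 1.26 m/s.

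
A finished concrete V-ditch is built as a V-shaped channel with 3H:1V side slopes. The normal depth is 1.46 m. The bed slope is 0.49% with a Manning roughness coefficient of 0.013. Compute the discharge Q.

Q = 27 m³/s

For a triangular section with side slope z = 3: A = zy² = 3×1.46² = 6.395 m²; P = 2y√(1+z²) = 2×1.46×3.162 = 9.234 m.
Hydraulic radius R = A/P = 6.395/9.234 = 0.6925 m.
Manning's equation: Q = (1/n) A R^(2/3) S^(1/2) = (1/0.013) × 6.395 × 0.6925^(2/3) × 0.0049^(1/2) = 27 m³/s.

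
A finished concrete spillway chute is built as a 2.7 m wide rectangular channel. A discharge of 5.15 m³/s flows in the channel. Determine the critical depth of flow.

y_c = 0.718 m

For a rectangular channel, critical depth y_c = (q²/g)^(1/3) where q = Q/b = 5.15/2.7 = 1.907 m²/s.
So y_c = (1.907²/9.81)^(1/3) = 0.718 m.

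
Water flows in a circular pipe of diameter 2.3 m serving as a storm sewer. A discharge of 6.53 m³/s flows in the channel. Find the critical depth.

y_c = 1.18 m

At critical depth, Q² T / (g A³) = 1, i.e. A³/T = Q²/g = 6.53²/9.81 = 4.347.
Trying y = 1.03 m: A³/T = 2.558 — too small.
Trying y = 1.35 m: A³/T = 7.193 — too large.
Trying y = 1.18 m: A³/T = 4.301 — close enough.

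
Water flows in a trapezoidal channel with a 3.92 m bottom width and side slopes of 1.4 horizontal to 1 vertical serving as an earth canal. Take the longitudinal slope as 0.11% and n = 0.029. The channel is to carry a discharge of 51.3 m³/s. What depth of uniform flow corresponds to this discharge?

y_n = 3.39 m

Manning's equation rearranged: A R^(2/3) = nQ / (1·√S) = 0.029 × 51.3 / (√0.0011) = 44.86.
Try y = 3.7 m: A R^(2/3) = 53.84 — over.
Try y = 2.55 m: A R^(2/3) = 25.08 — short.
Try y = 3.39 m: A R^(2/3) = 44.83 — matches.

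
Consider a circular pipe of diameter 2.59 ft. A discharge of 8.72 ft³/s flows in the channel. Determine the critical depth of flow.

At critical depth, Q² T / (g A³) = 1, i.e. A³/T = Q²/g = 8.72²/32.2 = 2.361.
At y = 1.24 ft: A³/T = 5.979 — too large.
At y = 0.973 ft: A³/T = 2.36 — ≈ 2.361.

y_c = 0.973 ft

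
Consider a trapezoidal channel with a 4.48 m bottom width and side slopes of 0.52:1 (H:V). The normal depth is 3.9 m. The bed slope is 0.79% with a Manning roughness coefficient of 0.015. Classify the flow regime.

supercritical

With bottom width b = 4.48 m and side slope z = 0.52: A = (b + zy)y = (4.48 + 0.52×3.9)×3.9 = 25.38 m²; P = b + 2y√(1+z²) = 4.48 + 2×3.9×1.127 = 13.27 m.
Hydraulic radius R = A/P = 25.38/13.27 = 1.912 m.
V = (1/n) R^(2/3) √S = (1/0.015) × 1.912^(2/3) × √0.0079 = 9.13 m/s. Hydraulic depth D_h = A/T = 25.38/8.536 = 2.973 m.
Froude number Fr = V/√(g·D_h) = 9.13/√(9.81×2.973) = 1.69, which is greater than 1, so the flow is supercritical.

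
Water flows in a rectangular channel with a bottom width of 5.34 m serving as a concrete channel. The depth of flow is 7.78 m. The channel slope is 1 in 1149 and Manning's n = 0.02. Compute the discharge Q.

Q = 96.9 m³/s

Flow area A = b·y = 5.34 × 7.78 = 41.55 m². Wetted perimeter P = b + 2y = 5.34 + 2×7.78 = 20.9 m.
Hydraulic radius R = A/P = 41.55/20.9 = 1.988 m.
Manning's equation: Q = (1/n) A R^(2/3) S^(1/2) = (1/0.02) × 41.55 × 1.988^(2/3) × 0.0008703^(1/2) = 96.9 m³/s.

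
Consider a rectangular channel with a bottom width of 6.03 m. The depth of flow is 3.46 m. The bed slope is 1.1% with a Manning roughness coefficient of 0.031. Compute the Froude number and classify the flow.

Flow area A = b·y = 6.03 × 3.46 = 20.86 m². Wetted perimeter P = b + 2y = 6.03 + 2×3.46 = 12.95 m.
Hydraulic radius R = A/P = 20.86/12.95 = 1.611 m.
V = (1/n) R^(2/3) √S = (1/0.031) × 1.611^(2/3) × √0.011 = 4.65 m/s. Hydraulic depth D_h = A/T = 20.86/6.03 = 3.46 m.
Froude number Fr = V/√(g·D_h) = 4.65/√(9.81×3.46) = 0.798, which is less than 1, so the flow is subcritical.

subcritical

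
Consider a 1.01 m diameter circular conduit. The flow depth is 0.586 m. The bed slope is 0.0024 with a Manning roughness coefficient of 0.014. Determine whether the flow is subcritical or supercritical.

For a circular section of diameter D = 1.01 m at depth y = 0.586 m, the central angle is θ = 2 arccos(1 − 2y/D) = 3.464 rad. Then A = (D²/8)(θ − sin θ) = 0.4821 m² and P = Dθ/2 = 1.749 m.
Hydraulic radius R = A/P = 0.4821/1.749 = 0.2756 m.
V = (1/n) R^(2/3) √S = (1/0.014) × 0.2756^(2/3) × √0.0024 = 1.482 m/s. Hydraulic depth D_h = A/T = 0.4821/0.9969 = 0.4835 m.
Froude number Fr = V/√(g·D_h) = 1.482/√(9.81×0.4835) = 0.68, which is less than 1, so the flow is subcritical.

subcritical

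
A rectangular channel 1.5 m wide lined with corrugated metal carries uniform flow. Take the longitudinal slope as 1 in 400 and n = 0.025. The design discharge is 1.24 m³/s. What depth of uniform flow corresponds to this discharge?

y_n = 0.783 m

Manning's equation rearranged: A R^(2/3) = nQ / (1·√S) = 0.025 × 1.24 / (√0.0025) = 0.62.
Try y = 0.882 m: A R^(2/3) = 0.7246 — over.
Try y = 0.783 m: A R^(2/3) = 0.6195 — matches.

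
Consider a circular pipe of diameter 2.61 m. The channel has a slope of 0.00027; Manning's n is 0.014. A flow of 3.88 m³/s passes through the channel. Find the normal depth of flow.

y_n = 1.8 m

Manning's equation rearranged: A R^(2/3) = nQ / (1·√S) = 0.014 × 3.88 / (√0.00027) = 3.306.
At y = 2.11 m: A R^(2/3) = 3.974 — over.
At y = 1.59 m: A R^(2/3) = 2.767 — short.
At y = 1.8 m: A R^(2/3) = 3.304 — matches.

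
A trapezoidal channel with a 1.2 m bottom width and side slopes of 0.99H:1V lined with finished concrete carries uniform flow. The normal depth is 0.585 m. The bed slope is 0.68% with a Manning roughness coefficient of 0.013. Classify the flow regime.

supercritical

With bottom width b = 1.2 m and side slope z = 0.99: A = (b + zy)y = (1.2 + 0.99×0.585)×0.585 = 1.041 m²; P = b + 2y√(1+z²) = 1.2 + 2×0.585×1.407 = 2.846 m.
Hydraulic radius R = A/P = 1.041/2.846 = 0.3657 m.
V = (1/n) R^(2/3) √S = (1/0.013) × 0.3657^(2/3) × √0.0068 = 3.244 m/s. Hydraulic depth D_h = A/T = 1.041/2.358 = 0.4413 m.
Froude number Fr = V/√(g·D_h) = 3.244/√(9.81×0.4413) = 1.56, which is greater than 1, so the flow is supercritical.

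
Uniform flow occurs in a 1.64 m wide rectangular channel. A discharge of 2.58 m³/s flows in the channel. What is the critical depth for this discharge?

For a rectangular channel, critical depth y_c = (q²/g)^(1/3) where q = Q/b = 2.58/1.64 = 1.573 m²/s.
So y_c = (1.573²/9.81)^(1/3) = 0.632 m.

y_c = 0.632 m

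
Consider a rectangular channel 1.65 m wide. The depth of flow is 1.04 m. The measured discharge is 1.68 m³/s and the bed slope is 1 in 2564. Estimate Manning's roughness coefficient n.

n = 0.012

Flow area A = b·y = 1.65 × 1.04 = 1.716 m². Wetted perimeter P = b + 2y = 1.65 + 2×1.04 = 3.73 m.
Hydraulic radius R = A/P = 1.716/3.73 = 0.4601 m.
Rearranging Manning's equation: n = (1/Q) A R^(2/3) S^(1/2) = (1/1.68) × 1.716 × 0.4601^(2/3) × √0.00039 = 0.012.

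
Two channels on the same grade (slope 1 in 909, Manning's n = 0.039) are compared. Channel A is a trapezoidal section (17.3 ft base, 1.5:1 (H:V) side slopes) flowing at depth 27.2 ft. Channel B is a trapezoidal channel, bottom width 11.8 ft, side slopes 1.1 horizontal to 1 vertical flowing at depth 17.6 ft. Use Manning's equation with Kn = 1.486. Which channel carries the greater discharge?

Channel A: With bottom width b = 17.3 ft and side slope z = 1.5: A = (b + zy)y = (17.3 + 1.5×27.2)×27.2 = 1580 ft²; P = b + 2y√(1+z²) = 17.3 + 2×27.2×1.803 = 115.4 ft. Hydraulic radius R = A/P = 1580/115.4 = 13.7 ft. Q_A = (1.486/0.039)·1580·13.7^(2/3)·√0.0011 = 11430 ft³/s.
Channel B: With bottom width b = 11.8 ft and side slope z = 1.1: A = (b + zy)y = (11.8 + 1.1×17.6)×17.6 = 548.4 ft²; P = b + 2y√(1+z²) = 11.8 + 2×17.6×1.487 = 64.13 ft. Hydraulic radius R = A/P = 548.4/64.13 = 8.552 ft. Q_B = (1.486/0.039)·548.4·8.552^(2/3)·√0.0011 = 2898 ft³/s.
Q_A = 11430 ft³/s vs Q_B = 2898 ft³/s, so channel A carries more.

channel A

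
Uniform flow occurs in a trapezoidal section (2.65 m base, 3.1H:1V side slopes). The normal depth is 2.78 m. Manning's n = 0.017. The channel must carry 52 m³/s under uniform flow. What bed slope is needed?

S = 0.00046

With bottom width b = 2.65 m and side slope z = 3.1: A = (b + zy)y = (2.65 + 3.1×2.78)×2.78 = 31.33 m²; P = b + 2y√(1+z²) = 2.65 + 2×2.78×3.257 = 20.76 m.
Hydraulic radius R = A/P = 31.33/20.76 = 1.509 m.
From Manning's equation, S = [nQ / (1 A R^(2/3))]² = [0.017 × 52 / (1 × 31.33 × 1.509^(2/3))]² = 0.00046.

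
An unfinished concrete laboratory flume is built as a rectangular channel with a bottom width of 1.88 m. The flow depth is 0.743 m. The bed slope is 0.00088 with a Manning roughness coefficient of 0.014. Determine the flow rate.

Q = 1.65 m³/s

Flow area A = b·y = 1.88 × 0.743 = 1.397 m². Wetted perimeter P = b + 2y = 1.88 + 2×0.743 = 3.366 m.
Hydraulic radius R = A/P = 1.397/3.366 = 0.415 m.
Manning's equation: Q = (1/n) A R^(2/3) S^(1/2) = (1/0.014) × 1.397 × 0.415^(2/3) × 0.00088^(1/2) = 1.65 m³/s.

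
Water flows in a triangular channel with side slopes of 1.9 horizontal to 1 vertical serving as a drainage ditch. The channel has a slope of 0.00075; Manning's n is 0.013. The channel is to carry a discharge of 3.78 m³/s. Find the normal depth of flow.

y_n = 1.2 m

Manning's equation rearranged: A R^(2/3) = nQ / (1·√S) = 0.013 × 3.78 / (√0.00075) = 1.794.
Try y = 0.861 m: A R^(2/3) = 0.7402 — too small.
Try y = 1.42 m: A R^(2/3) = 2.81 — too large.
Try y = 1.2 m: A R^(2/3) = 1.794 — matches.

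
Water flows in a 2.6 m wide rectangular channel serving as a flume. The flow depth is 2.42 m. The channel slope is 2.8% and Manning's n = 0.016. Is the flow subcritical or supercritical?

supercritical

Flow area A = b·y = 2.6 × 2.42 = 6.292 m². Wetted perimeter P = b + 2y = 2.6 + 2×2.42 = 7.44 m.
Hydraulic radius R = A/P = 6.292/7.44 = 0.8457 m.
V = (1/n) R^(2/3) √S = (1/0.016) × 0.8457^(2/3) × √0.028 = 9.353 m/s. Hydraulic depth D_h = A/T = 6.292/2.6 = 2.42 m.
Froude number Fr = V/√(g·D_h) = 9.353/√(9.81×2.42) = 1.92, which is greater than 1, so the flow is supercritical.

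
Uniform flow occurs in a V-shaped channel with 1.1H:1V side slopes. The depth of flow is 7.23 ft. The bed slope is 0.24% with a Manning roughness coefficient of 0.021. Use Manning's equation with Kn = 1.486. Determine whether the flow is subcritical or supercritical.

For a triangular section with side slope z = 1.1: A = zy² = 1.1×7.23² = 57.5 ft²; P = 2y√(1+z²) = 2×7.23×1.487 = 21.5 ft.
Hydraulic radius R = A/P = 57.5/21.5 = 2.675 ft.
V = (1.486/n) R^(2/3) √S = (1.486/0.021) × 2.675^(2/3) × √0.0024 = 6.68 ft/s. Hydraulic depth D_h = A/T = 57.5/15.91 = 3.615 ft.
Froude number Fr = V/√(g·D_h) = 6.68/√(32.2×3.615) = 0.619, which is less than 1, so the flow is subcritical.

subcritical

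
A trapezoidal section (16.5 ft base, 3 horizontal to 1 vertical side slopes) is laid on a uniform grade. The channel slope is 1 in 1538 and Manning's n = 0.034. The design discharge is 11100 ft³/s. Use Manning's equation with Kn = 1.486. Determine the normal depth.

Manning's equation rearranged: A R^(2/3) = nQ / (1.486·√S) = 0.034 × 11100 / (1.486 × √0.0006502) = 9960.
At y = 18.9 ft: A R^(2/3) = 6494 — too small.
At y = 25 ft: A R^(2/3) = 12710 — too large.
At y = 22.6 ft: A R^(2/3) = 9958 — ≈ 9960.

y_n = 22.6 ft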